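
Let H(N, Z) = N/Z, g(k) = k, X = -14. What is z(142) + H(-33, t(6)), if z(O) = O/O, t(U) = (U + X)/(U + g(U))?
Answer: 101/2 ≈ 50.500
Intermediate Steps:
t(U) = (-14 + U)/(2*U) (t(U) = (U - 14)/(U + U) = (-14 + U)/((2*U)) = (-14 + U)*(1/(2*U)) = (-14 + U)/(2*U))
z(O) = 1
z(142) + H(-33, t(6)) = 1 - 33*12/(-14 + 6) = 1 - 33/((1/2)*(1/6)*(-8)) = 1 - 33/(-2/3) = 1 - 33*(-3/2) = 1 + 99/2 = 101/2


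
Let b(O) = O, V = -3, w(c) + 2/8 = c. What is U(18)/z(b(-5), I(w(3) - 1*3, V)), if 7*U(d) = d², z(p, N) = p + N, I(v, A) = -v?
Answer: -1296/133 ≈ -9.7444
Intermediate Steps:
w(c) = -¼ + c
z(p, N) = N + p
U(d) = d²/7
U(18)/z(b(-5), I(w(3) - 1*3, V)) = ((⅐)*18²)/(-((-¼ + 3) - 1*3) - 5) = ((⅐)*324)/(-(11/4 - 3) - 5) = 324/(7*(-1*(-¼) - 5)) = 324/(7*(¼ - 5)) = 324/(7*(-19/4)) = (324/7)*(-4/19) = -1296/133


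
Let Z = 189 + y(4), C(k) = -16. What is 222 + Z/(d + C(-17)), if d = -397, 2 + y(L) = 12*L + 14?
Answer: 91437/413 ≈ 221.40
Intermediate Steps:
y(L) = 12 + 12*L (y(L) = -2 + (12*L + 14) = -2 + (14 + 12*L) = 12 + 12*L)
Z = 249 (Z = 189 + (12 + 12*4) = 189 + (12 + 48) = 189 + 60 = 249)
222 + Z/(d + C(-17)) = 222 + 249/(-397 - 16) = 222 + 249/(-413) = 222 - 1/413*249 = 222 - 249/413 = 91437/413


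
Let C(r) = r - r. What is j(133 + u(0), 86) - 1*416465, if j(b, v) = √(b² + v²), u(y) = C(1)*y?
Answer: -416465 + √25085 ≈ -4.1631e+5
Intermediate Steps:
C(r) = 0
u(y) = 0 (u(y) = 0*y = 0)
j(133 + u(0), 86) - 1*416465 = √((133 + 0)² + 86²) - 1*416465 = √(133² + 7396) - 416465 = √(17689 + 7396) - 416465 = √25085 - 416465 = -416465 + √25085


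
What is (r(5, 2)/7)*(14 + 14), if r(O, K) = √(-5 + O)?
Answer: 0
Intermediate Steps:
(r(5, 2)/7)*(14 + 14) = (√(-5 + 5)/7)*(14 + 14) = (√0*(⅐))*28 = (0*(⅐))*28 = 0*28 = 0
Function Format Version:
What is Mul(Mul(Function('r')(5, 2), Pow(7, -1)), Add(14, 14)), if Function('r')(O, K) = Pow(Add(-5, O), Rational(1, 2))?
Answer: 0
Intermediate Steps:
Mul(Mul(Function('r')(5, 2), Pow(7, -1)), Add(14, 14)) = Mul(Mul(Pow(Add(-5, 5), Rational(1, 2)), Pow(7, -1)), Add(14, 14)) = Mul(Mul(Pow(0, Rational(1, 2)), Rational(1, 7)), 28) = Mul(Mul(0, Rational(1, 7)), 28) = Mul(0, 28) = 0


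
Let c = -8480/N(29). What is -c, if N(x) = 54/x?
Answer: 122960/27 ≈ 4554.1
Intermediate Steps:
c = -122960/27 (c = -8480/(54/29) = -8480/(54*(1/29)) = -8480/54/29 = -8480*29/54 = -122960/27 ≈ -4554.1)
-c = -1*(-122960/27) = 122960/27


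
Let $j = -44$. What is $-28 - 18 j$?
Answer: $764$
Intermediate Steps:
$-28 - 18 j = -28 - -792 = -28 + 792 = 764$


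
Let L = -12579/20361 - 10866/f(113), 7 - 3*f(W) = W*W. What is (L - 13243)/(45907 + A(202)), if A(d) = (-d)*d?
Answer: -9102253207/3507935607 ≈ -2.5948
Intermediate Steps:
f(W) = 7/3 - W**2/3 (f(W) = 7/3 - W*W/3 = 7/3 - W**2/3)
L = 9318420/4811983 (L = -12579/20361 - 10866/(7/3 - 1/3*113**2) = -12579*1/20361 - 10866/(7/3 - 1/3*12769) = -4193/6787 - 10866/(7/3 - 12769/3) = -4193/6787 - 10866/(-4254) = -4193/6787 - 10866*(-1/4254) = -4193/6787 + 1811/709 = 9318420/4811983 ≈ 1.9365)
A(d) = -d**2
(L - 13243)/(45907 + A(202)) = (9318420/4811983 - 13243)/(45907 - 1*202**2) = -63715772449/(4811983*(45907 - 1*40804)) = -63715772449/(4811983*(45907 - 40804)) = -63715772449/4811983/5103 = -63715772449/4811983*1/5103 = -9102253207/3507935607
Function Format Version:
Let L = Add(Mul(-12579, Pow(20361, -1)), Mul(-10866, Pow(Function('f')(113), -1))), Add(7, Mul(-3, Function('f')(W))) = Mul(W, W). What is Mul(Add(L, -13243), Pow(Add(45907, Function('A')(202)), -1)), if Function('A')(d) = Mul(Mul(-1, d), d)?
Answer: Rational(-9102253207, 3507935607) ≈ -2.5948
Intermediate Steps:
Function('f')(W) = Add(Rational(7, 3), Mul(Rational(-1, 3), Pow(W, 2))) (Function('f')(W) = Add(Rational(7, 3), Mul(Rational(-1, 3), Mul(W, W))) = Add(Rational(7, 3), Mul(Rational(-1, 3), Pow(W, 2))))
L = Rational(9318420, 4811983) (L = Add(Mul(-12579, Pow(20361, -1)), Mul(-10866, Pow(Add(Rational(7, 3), Mul(Rational(-1, 3), Pow(113, 2))), -1))) = Add(Mul(-12579, Rational(1, 20361)), Mul(-10866, Pow(Add(Rational(7, 3), Mul(Rational(-1, 3), 12769)), -1))) = Add(Rational(-4193, 6787), Mul(-10866, Pow(Add(Rational(7, 3), Rational(-12769, 3)), -1))) = Add(Rational(-4193, 6787), Mul(-10866, Pow(-4254, -1))) = Add(Rational(-4193, 6787), Mul(-10866, Rational(-1, 4254))) = Add(Rational(-4193, 6787), Rational(1811, 709)) = Rational(9318420, 4811983) ≈ 1.9365)
Function('A')(d) = Mul(-1, Pow(d, 2))
Mul(Add(L, -13243), Pow(Add(45907, Function('A')(202)), -1)) = Mul(Add(Rational(9318420, 4811983), -13243), Pow(Add(45907, Mul(-1, Pow(202, 2))), -1)) = Mul(Rational(-63715772449, 4811983), Pow(Add(45907, Mul(-1, 40804)), -1)) = Mul(Rational(-63715772449, 4811983), Pow(Add(45907, -40804), -1)) = Mul(Rational(-63715772449, 4811983), Pow(5103, -1)) = Mul(Rational(-63715772449, 4811983), Rational(1, 5103)) = Rational(-9102253207, 3507935607)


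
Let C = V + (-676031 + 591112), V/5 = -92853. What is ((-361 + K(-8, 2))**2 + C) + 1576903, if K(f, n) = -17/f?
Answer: 74016657/64 ≈ 1.1565e+6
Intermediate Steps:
V = -464265 (V = 5*(-92853) = -464265)
C = -549184 (C = -464265 + (-676031 + 591112) = -464265 - 84919 = -549184)
((-361 + K(-8, 2))**2 + C) + 1576903 = ((-361 - 17/(-8))**2 - 549184) + 1576903 = ((-361 - 17*(-1/8))**2 - 549184) + 1576903 = ((-361 + 17/8)**2 - 549184) + 1576903 = ((-2871/8)**2 - 549184) + 1576903 = (8242641/64 - 549184) + 1576903 = -26905135/64 + 1576903 = 74016657/64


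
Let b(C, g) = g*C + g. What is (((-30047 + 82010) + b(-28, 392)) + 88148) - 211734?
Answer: -82207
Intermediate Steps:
b(C, g) = g + C*g (b(C, g) = C*g + g = g + C*g)
(((-30047 + 82010) + b(-28, 392)) + 88148) - 211734 = (((-30047 + 82010) + 392*(1 - 28)) + 88148) - 211734 = ((51963 + 392*(-27)) + 88148) - 211734 = ((51963 - 10584) + 88148) - 211734 = (41379 + 88148) - 211734 = 129527 - 211734 = -82207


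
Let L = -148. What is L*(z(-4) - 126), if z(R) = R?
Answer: 19240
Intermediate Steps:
L*(z(-4) - 126) = -148*(-4 - 126) = -148*(-130) = 19240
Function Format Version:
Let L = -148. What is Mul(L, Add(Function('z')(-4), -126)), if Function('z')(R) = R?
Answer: 19240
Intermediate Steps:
Mul(L, Add(Function('z')(-4), -126)) = Mul(-148, Add(-4, -126)) = Mul(-148, -130) = 19240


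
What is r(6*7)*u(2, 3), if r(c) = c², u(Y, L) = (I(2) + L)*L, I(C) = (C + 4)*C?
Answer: 79380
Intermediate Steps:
I(C) = C*(4 + C) (I(C) = (4 + C)*C = C*(4 + C))
u(Y, L) = L*(12 + L) (u(Y, L) = (2*(4 + 2) + L)*L = (2*6 + L)*L = (12 + L)*L = L*(12 + L))
r(6*7)*u(2, 3) = (6*7)²*(3*(12 + 3)) = 42²*(3*15) = 1764*45 = 79380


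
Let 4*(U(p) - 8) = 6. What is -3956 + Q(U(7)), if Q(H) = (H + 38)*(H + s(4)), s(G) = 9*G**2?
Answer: 13341/4 ≈ 3335.3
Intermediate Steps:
U(p) = 19/2 (U(p) = 8 + (1/4)*6 = 8 + 3/2 = 19/2)
Q(H) = (38 + H)*(144 + H) (Q(H) = (H + 38)*(H + 9*4**2) = (38 + H)*(H + 9*16) = (38 + H)*(H + 144) = (38 + H)*(144 + H))
-3956 + Q(U(7)) = -3956 + (5472 + (19/2)**2 + 182*(19/2)) = -3956 + (5472 + 361/4 + 1729) = -3956 + 29165/4 = 13341/4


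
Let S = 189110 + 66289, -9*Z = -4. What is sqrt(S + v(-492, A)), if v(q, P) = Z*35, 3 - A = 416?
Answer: sqrt(2298731)/3 ≈ 505.39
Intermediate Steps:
Z = 4/9 (Z = -1/9*(-4) = 4/9 ≈ 0.44444)
A = -413 (A = 3 - 1*416 = 3 - 416 = -413)
S = 255399
v(q, P) = 140/9 (v(q, P) = (4/9)*35 = 140/9)
sqrt(S + v(-492, A)) = sqrt(255399 + 140/9) = sqrt(2298731/9) = sqrt(2298731)/3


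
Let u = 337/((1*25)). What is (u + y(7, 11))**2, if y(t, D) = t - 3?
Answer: 190969/625 ≈ 305.55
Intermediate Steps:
y(t, D) = -3 + t
u = 337/25 ≈ 13.480
(u + y(7, 11))**2 = (337/25 + (-3 + 7))**2 = (337/25 + 4)**2 = (437/25)**2 = 190969/625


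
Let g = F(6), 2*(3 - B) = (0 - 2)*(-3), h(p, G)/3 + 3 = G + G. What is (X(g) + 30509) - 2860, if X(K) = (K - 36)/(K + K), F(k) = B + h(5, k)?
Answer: 165893/6 ≈ 27649.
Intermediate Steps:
h(p, G) = -9 + 6*G (h(p, G) = -9 + 3*(G + G) = -9 + 3*(2*G) = -9 + 6*G)
B = 0 (B = 3 - (0 - 2)*(-3)/2 = 3 - (-1)*(-3) = 3 - ½*6 = 3 - 3 = 0)
F(k) = -9 + 6*k (F(k) = 0 + (-9 + 6*k) = -9 + 6*k)
g = 27 (g = -9 + 6*6 = -9 + 36 = 27)
X(K) = (-36 + K)/(2*K) (X(K) = (-36 + K)/((2*K)) = (-36 + K)*(1/(2*K)) = (-36 + K)/(2*K))
(X(g) + 30509) - 2860 = ((½)*(-36 + 27)/27 + 30509) - 2860 = ((½)*(1/27)*(-9) + 30509) - 2860 = (-⅙ + 30509) - 2860 = 183053/6 - 2860 = 165893/6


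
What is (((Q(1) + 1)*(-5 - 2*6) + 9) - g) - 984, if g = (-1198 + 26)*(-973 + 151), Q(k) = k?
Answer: -964393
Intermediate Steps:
g = 963384 (g = -1172*(-822) = 963384)
(((Q(1) + 1)*(-5 - 2*6) + 9) - g) - 984 = (((1 + 1)*(-5 - 2*6) + 9) - 1*963384) - 984 = ((2*(-5 - 12) + 9) - 963384) - 984 = ((2*(-17) + 9) - 963384) - 984 = ((-34 + 9) - 963384) - 984 = (-25 - 963384) - 984 = -963409 - 984 = -964393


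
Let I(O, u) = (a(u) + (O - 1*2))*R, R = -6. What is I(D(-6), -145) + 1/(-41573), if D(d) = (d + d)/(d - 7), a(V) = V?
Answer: 473682749/540449 ≈ 876.46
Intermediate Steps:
D(d) = 2*d/(-7 + d) (D(d) = (2*d)/(-7 + d) = 2*d/(-7 + d))
I(O, u) = 12 - 6*O - 6*u (I(O, u) = (u + (O - 1*2))*(-6) = (u + (O - 2))*(-6) = (u + (-2 + O))*(-6) = (-2 + O + u)*(-6) = 12 - 6*O - 6*u)
I(D(-6), -145) + 1/(-41573) = (12 - 12*(-6)/(-7 - 6) - 6*(-145)) + 1/(-41573) = (12 - 12*(-6)/(-13) + 870) - 1/41573 = (12 - 12*(-6)*(-1)/13 + 870) - 1/41573 = (12 - 6*12/13 + 870) - 1/41573 = (12 - 72/13 + 870) - 1/41573 = 11394/13 - 1/41573 = 473682749/540449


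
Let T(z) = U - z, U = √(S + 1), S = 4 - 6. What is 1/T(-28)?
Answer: 28/785 - I/785 ≈ 0.035669 - 0.0012739*I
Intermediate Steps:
S = -2
U = I (U = √(-2 + 1) = √(-1) = I ≈ 1.0*I)
T(z) = I - z
1/T(-28) = 1/(I - 1*(-28)) = 1/(I + 28) = 1/(28 + I) = (28 - I)/785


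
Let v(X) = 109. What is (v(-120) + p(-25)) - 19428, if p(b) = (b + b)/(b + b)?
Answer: -19318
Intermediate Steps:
p(b) = 1 (p(b) = (2*b)/((2*b)) = (2*b)*(1/(2*b)) = 1)
(v(-120) + p(-25)) - 19428 = (109 + 1) - 19428 = 110 - 19428 = -19318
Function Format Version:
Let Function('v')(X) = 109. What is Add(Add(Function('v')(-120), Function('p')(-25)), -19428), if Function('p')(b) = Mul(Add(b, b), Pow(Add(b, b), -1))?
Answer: -19318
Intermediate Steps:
Function('p')(b) = 1 (Function('p')(b) = Mul(Mul(2, b), Pow(Mul(2, b), -1)) = Mul(Mul(2, b), Mul(Rational(1, 2), Pow(b, -1))) = 1)
Add(Add(Function('v')(-120), Function('p')(-25)), -19428) = Add(Add(109, 1), -19428) = Add(110, -19428) = -19318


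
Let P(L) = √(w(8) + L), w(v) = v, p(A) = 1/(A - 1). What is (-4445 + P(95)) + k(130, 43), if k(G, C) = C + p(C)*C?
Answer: -184841/42 + √103 ≈ -4390.8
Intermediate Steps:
p(A) = 1/(-1 + A)
k(G, C) = C + C/(-1 + C)
P(L) = √(8 + L)
(-4445 + P(95)) + k(130, 43) = (-4445 + √(8 + 95)) + 43²/(-1 + 43) = (-4445 + √103) + 1849/42 = -184841/42 + √103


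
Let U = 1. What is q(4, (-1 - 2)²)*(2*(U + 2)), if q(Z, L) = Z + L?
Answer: 78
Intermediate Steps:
q(Z, L) = L + Z
q(4, (-1 - 2)²)*(2*(U + 2)) = ((-1 - 2)² + 4)*(2*(1 + 2)) = ((-3)² + 4)*(2*3) = (9 + 4)*6 = 13*6 = 78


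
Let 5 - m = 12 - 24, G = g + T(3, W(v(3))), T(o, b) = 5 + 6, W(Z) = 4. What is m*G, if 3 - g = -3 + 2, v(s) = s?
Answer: 255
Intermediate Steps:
T(o, b) = 11
g = 4 (g = 3 - (-3 + 2) = 3 - 1*(-1) = 3 + 1 = 4)
G = 15 (G = 4 + 11 = 15)
m = 17 (m = 5 - (12 - 24) = 5 - 1*(-12) = 5 + 12 = 17)
m*G = 17*15 = 255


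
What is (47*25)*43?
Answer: 50525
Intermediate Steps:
(47*25)*43 = 1175*43 = 50525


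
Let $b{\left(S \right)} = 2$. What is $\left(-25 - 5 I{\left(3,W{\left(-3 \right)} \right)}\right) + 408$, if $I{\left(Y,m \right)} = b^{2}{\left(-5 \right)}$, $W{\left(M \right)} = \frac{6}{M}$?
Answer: $363$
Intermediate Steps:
$I{\left(Y,m \right)} = 4$ ($I{\left(Y,m \right)} = 2^{2} = 4$)
$\left(-25 - 5 I{\left(3,W{\left(-3 \right)} \right)}\right) + 408 = \left(-25 - 20\right) + 408 = -45 + 408 = 363$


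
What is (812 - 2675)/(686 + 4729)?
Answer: -621/1805 ≈ -0.34404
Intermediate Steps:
(812 - 2675)/(686 + 4729) = -1863/5415 = -1863*1/5415 = -621/1805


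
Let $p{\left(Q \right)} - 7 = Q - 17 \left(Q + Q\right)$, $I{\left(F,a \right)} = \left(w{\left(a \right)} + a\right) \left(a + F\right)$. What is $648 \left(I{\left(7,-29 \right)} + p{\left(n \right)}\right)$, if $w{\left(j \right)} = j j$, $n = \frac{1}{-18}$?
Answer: $-11570148$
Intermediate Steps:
$n = - \frac{1}{18} \approx -0.055556$
$w{\left(j \right)} = j^{2}$
$I{\left(F,a \right)} = \left(F + a\right) \left(a + a^{2}\right)$ ($I{\left(F,a \right)} = \left(a^{2} + a\right) \left(a + F\right) = \left(a + a^{2}\right) \left(F + a\right) = \left(F + a\right) \left(a + a^{2}\right)$)
$p{\left(Q \right)} = 7 - 33 Q$ ($p{\left(Q \right)} = 7 + \left(Q - 17 \left(Q + Q\right)\right) = 7 + \left(Q - 17 \cdot 2 Q\right) = 7 + \left(Q - 34 Q\right) = 7 - 33 Q$)
$648 \left(I{\left(7,-29 \right)} + p{\left(n \right)}\right) = 648 \left(- 29 \left(7 - 29 + \left(-29\right)^{2} + 7 \left(-29\right)\right) + \left(7 - - \frac{11}{6}\right)\right) = 648 \left(- 29 \left(7 - 29 + 841 - 203\right) + \left(7 + \frac{11}{6}\right)\right) = 648 \left(\left(-29\right) 616 + \frac{53}{6}\right) = 648 \left(-17864 + \frac{53}{6}\right) = 648 \left(- \frac{107131}{6}\right) = -11570148$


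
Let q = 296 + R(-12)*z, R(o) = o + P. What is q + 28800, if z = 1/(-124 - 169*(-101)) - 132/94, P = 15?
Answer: 40462923343/1390871 ≈ 29092.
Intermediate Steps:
R(o) = 15 + o (R(o) = o + 15 = 15 + o)
z = -1953091/1390871 (z = -1/101/(-293) - 132*1/94 = -1/293*(-1/101) - 66/47 = 1/29593 - 66/47 = -1953091/1390871 ≈ -1.4042)
q = 405838543/1390871 (q = 296 + (15 - 12)*(-1953091/1390871) = 296 + 3*(-1953091/1390871) = 296 - 5859273/1390871 = 405838543/1390871 ≈ 291.79)
q + 28800 = 405838543/1390871 + 28800 = 40462923343/1390871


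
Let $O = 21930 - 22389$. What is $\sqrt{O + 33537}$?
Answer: $\sqrt{33078} \approx 181.87$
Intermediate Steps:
$O = -459$ ($O = 21930 - 22389 = -459$)
$\sqrt{O + 33537} = \sqrt{-459 + 33537} = \sqrt{33078}$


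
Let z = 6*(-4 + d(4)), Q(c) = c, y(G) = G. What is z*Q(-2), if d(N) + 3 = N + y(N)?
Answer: -12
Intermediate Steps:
d(N) = -3 + 2*N (d(N) = -3 + (N + N) = -3 + 2*N)
z = 6 (z = 6*(-4 + (-3 + 2*4)) = 6*(-4 + (-3 + 8)) = 6*(-4 + 5) = 6*1 = 6)
z*Q(-2) = 6*(-2) = -12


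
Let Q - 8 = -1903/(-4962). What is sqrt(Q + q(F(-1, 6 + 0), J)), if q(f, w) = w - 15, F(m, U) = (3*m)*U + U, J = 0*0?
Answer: I*sqrt(162907422)/4962 ≈ 2.5723*I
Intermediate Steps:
J = 0
Q = 41599/4962 (Q = 8 - 1903/(-4962) = 8 - 1903*(-1/4962) = 8 + 1903/4962 = 41599/4962 ≈ 8.3835)
F(m, U) = U + 3*U*m (F(m, U) = 3*U*m + U = U + 3*U*m)
q(f, w) = -15 + w
sqrt(Q + q(F(-1, 6 + 0), J)) = sqrt(41599/4962 + (-15 + 0)) = sqrt(41599/4962 - 15) = sqrt(-32831/4962) = I*sqrt(162907422)/4962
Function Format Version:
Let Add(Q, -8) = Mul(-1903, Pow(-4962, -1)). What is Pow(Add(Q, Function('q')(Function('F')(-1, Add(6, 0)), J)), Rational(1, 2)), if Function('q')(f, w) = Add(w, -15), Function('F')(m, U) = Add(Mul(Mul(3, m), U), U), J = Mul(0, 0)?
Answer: Mul(Rational(1, 4962), I, Pow(162907422, Rational(1, 2))) ≈ Mul(2.5723, I)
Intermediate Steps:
J = 0
Q = Rational(41599, 4962) (Q = Add(8, Mul(-1903, Pow(-4962, -1))) = Add(8, Mul(-1903, Rational(-1, 4962))) = Add(8, Rational(1903, 4962)) = Rational(41599, 4962) ≈ 8.3835)
Function('F')(m, U) = Add(U, Mul(3, U, m)) (Function('F')(m, U) = Add(Mul(3, U, m), U) = Add(U, Mul(3, U, m)))
Function('q')(f, w) = Add(-15, w)
Pow(Add(Q, Function('q')(Function('F')(-1, Add(6, 0)), J)), Rational(1, 2)) = Pow(Add(Rational(41599, 4962), Add(-15, 0)), Rational(1, 2)) = Pow(Add(Rational(41599, 4962), -15), Rational(1, 2)) = Pow(Rational(-32831, 4962), Rational(1, 2)) = Mul(Rational(1, 4962), I, Pow(162907422, Rational(1, 2)))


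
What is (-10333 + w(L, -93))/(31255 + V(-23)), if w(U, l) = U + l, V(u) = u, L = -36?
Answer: -5231/15616 ≈ -0.33498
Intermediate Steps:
(-10333 + w(L, -93))/(31255 + V(-23)) = (-10333 + (-36 - 93))/(31255 - 23) = (-10333 - 129)/31232 = -10462*1/31232 = -5231/15616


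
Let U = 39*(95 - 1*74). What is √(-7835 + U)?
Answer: 2*I*√1754 ≈ 83.762*I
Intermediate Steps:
U = 819 (U = 39*(95 - 74) = 39*21 = 819)
√(-7835 + U) = √(-7835 + 819) = √(-7016) = 2*I*√1754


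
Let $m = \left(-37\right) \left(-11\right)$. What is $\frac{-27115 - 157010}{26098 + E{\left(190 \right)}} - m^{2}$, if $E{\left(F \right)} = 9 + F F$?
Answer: $- \frac{10304711468}{62207} \approx -1.6565 \cdot 10^{5}$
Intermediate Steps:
$m = 407$
$E{\left(F \right)} = 9 + F^{2}$
$\frac{-27115 - 157010}{26098 + E{\left(190 \right)}} - m^{2} = \frac{-27115 - 157010}{26098 + \left(9 + 190^{2}\right)} - 407^{2} = - \frac{184125}{26098 + \left(9 + 36100\right)} - 165649 = - \frac{184125}{26098 + 36109} - 165649 = - \frac{184125}{62207} - 165649 = - \frac{10304711468}{62207}$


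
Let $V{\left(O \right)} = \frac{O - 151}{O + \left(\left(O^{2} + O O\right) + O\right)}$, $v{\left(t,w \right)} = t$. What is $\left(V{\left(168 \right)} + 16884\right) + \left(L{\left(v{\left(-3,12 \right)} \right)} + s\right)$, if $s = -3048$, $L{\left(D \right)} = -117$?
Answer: $\frac{779019713}{56784} \approx 13719.0$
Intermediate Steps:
$V{\left(O \right)} = \frac{-151 + O}{2 O + 2 O^{2}}$ ($V{\left(O \right)} = \frac{-151 + O}{O + \left(\left(O^{2} + O^{2}\right) + O\right)} = \frac{-151 + O}{O + \left(2 O^{2} + O\right)} = \frac{-151 + O}{O + \left(O + 2 O^{2}\right)} = \frac{-151 + O}{2 O + 2 O^{2}}$)
$\left(V{\left(168 \right)} + 16884\right) + \left(L{\left(v{\left(-3,12 \right)} \right)} + s\right) = \left(\frac{-151 + 168}{2 \cdot 168 \left(1 + 168\right)} + 16884\right) - 3165 = \left(\frac{1}{2} \cdot \frac{1}{168} \cdot \frac{1}{169} \cdot 17 + 16884\right) - 3165 = \left(\frac{17}{56784} + 16884\right) - 3165 = \frac{958741073}{56784} - 3165 = \frac{779019713}{56784}$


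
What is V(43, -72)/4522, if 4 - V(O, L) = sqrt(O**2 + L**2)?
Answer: 2/2261 - sqrt(7033)/4522 ≈ -0.017661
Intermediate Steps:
V(O, L) = 4 - sqrt(L**2 + O**2) (V(O, L) = 4 - sqrt(O**2 + L**2) = 4 - sqrt(L**2 + O**2))
V(43, -72)/4522 = (4 - sqrt((-72)**2 + 43**2))/4522 = (4 - sqrt(5184 + 1849))*(1/4522) = (4 - sqrt(7033))*(1/4522) = 2/2261 - sqrt(7033)/4522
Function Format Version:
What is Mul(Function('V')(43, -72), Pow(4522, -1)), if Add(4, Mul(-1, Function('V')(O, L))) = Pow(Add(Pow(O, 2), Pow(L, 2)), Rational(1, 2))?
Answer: Add(Rational(2, 2261), Mul(Rational(-1, 4522), Pow(7033, Rational(1, 2)))) ≈ -0.017661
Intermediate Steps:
Function('V')(O, L) = Add(4, Mul(-1, Pow(Add(Pow(L, 2), Pow(O, 2)), Rational(1, 2)))) (Function('V')(O, L) = Add(4, Mul(-1, Pow(Add(Pow(O, 2), Pow(L, 2)), Rational(1, 2)))) = Add(4, Mul(-1, Pow(Add(Pow(L, 2), Pow(O, 2)), Rational(1, 2)))))
Mul(Function('V')(43, -72), Pow(4522, -1)) = Mul(Add(4, Mul(-1, Pow(Add(Pow(-72, 2), Pow(43, 2)), Rational(1, 2)))), Pow(4522, -1)) = Mul(Add(4, Mul(-1, Pow(Add(5184, 1849), Rational(1, 2)))), Rational(1, 4522)) = Mul(Add(4, Mul(-1, Pow(7033, Rational(1, 2)))), Rational(1, 4522)) = Add(Rational(2, 2261), Mul(Rational(-1, 4522), Pow(7033, Rational(1, 2))))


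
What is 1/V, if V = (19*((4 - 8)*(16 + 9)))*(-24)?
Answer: 1/45600 ≈ 2.1930e-5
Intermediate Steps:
V = 45600 (V = (19*(-4*25))*(-24) = (19*(-100))*(-24) = -1900*(-24) = 45600)
1/V = 1/45600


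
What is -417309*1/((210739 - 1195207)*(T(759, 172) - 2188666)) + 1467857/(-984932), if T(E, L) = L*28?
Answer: -5595373864415267/3754495194863400 ≈ -1.4903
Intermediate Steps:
T(E, L) = 28*L
-417309*1/((210739 - 1195207)*(T(759, 172) - 2188666)) + 1467857/(-984932) = -417309*1/((210739 - 1195207)*(28*172 - 2188666)) + 1467857/(-984932) = -417309*(-1/(984468*(4816 - 2188666))) + 1467857*(-1/984932) = -417309/((-984468*(-2183850))) - 31231/20956 = -417309/2149930441800 - 31231/20956 = -417309*1/2149930441800 - 31231/20956 = -139103/716643480600 - 31231/20956 = -5595373864415267/3754495194863400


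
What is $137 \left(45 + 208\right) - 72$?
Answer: $34589$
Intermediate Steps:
$137 \left(45 + 208\right) - 72 = 137 \cdot 253 - 72 = 34661 - 72 = 34589$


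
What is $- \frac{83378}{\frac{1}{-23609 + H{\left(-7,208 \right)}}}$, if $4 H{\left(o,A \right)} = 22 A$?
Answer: $1873086770$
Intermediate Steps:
$H{\left(o,A \right)} = \frac{11 A}{2}$ ($H{\left(o,A \right)} = \frac{22 A}{4} = \frac{11 A}{2}$)
$- \frac{83378}{\frac{1}{-23609 + H{\left(-7,208 \right)}}} = - \frac{83378}{\frac{1}{-23609 + \frac{11}{2} \cdot 208}} = - \frac{83378}{\frac{1}{-23609 + 1144}} = - \frac{83378}{\frac{1}{-22465}} = - \frac{83378}{- \frac{1}{22465}} = \left(-83378\right) \left(-22465\right) = 1873086770$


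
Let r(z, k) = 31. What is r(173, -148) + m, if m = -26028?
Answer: -25997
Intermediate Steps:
r(173, -148) + m = 31 - 26028 = -25997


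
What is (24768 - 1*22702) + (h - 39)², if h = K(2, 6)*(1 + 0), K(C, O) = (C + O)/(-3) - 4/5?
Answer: 870619/225 ≈ 3869.4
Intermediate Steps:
K(C, O) = -⅘ - C/3 - O/3 (K(C, O) = (C + O)*(-⅓) - 4*⅕ = (-C/3 - O/3) - ⅘ = -⅘ - C/3 - O/3)
h = -52/15 (h = (-⅘ - ⅓*2 - ⅓*6)*(1 + 0) = (-⅘ - ⅔ - 2)*1 = -52/15*1 = -52/15 ≈ -3.4667)
(24768 - 1*22702) + (h - 39)² = (24768 - 1*22702) + (-52/15 - 39)² = (24768 - 22702) + (-637/15)² = 2066 + 405769/225 = 870619/225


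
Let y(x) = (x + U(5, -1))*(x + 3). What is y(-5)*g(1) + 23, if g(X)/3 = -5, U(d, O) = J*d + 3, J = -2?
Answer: -337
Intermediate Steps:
U(d, O) = 3 - 2*d (U(d, O) = -2*d + 3 = 3 - 2*d)
y(x) = (-7 + x)*(3 + x) (y(x) = (x + (3 - 2*5))*(x + 3) = (x + (3 - 10))*(3 + x) = (x - 7)*(3 + x) = (-7 + x)*(3 + x))
g(X) = -15 (g(X) = 3*(-5) = -15)
y(-5)*g(1) + 23 = (-21 + (-5)² - 4*(-5))*(-15) + 23 = (-21 + 25 + 20)*(-15) + 23 = 24*(-15) + 23 = -360 + 23 = -337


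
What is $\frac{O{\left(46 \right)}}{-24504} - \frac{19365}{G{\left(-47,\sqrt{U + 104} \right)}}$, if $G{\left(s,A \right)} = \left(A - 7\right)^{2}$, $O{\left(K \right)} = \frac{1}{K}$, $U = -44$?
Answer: $- \frac{2379243079561}{136389264} - \frac{542220 \sqrt{15}}{121} \approx -34800.0$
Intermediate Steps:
$G{\left(s,A \right)} = \left(-7 + A\right)^{2}$
$\frac{O{\left(46 \right)}}{-24504} - \frac{19365}{G{\left(-47,\sqrt{U + 104} \right)}} = \frac{1}{46 \left(-24504\right)} - \frac{19365}{\left(-7 + \sqrt{-44 + 104}\right)^{2}} = \frac{1}{46} \left(- \frac{1}{24504}\right) - \frac{19365}{\left(-7 + \sqrt{60}\right)^{2}} = - \frac{1}{1127184} - \frac{19365}{\left(-7 + 2 \sqrt{15}\right)^{2}}$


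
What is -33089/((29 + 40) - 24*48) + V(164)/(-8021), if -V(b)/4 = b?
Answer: 266117317/8686743 ≈ 30.635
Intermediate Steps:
V(b) = -4*b
-33089/((29 + 40) - 24*48) + V(164)/(-8021) = -33089/((29 + 40) - 24*48) - 4*164/(-8021) = -33089/(69 - 1152) - 656*(-1/8021) = -33089/(-1083) + 656/8021 = -33089*(-1/1083) + 656/8021 = 33089/1083 + 656/8021 = 266117317/8686743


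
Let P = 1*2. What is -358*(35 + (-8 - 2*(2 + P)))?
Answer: -6802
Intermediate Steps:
P = 2
-358*(35 + (-8 - 2*(2 + P))) = -358*(35 + (-8 - 2*(2 + 2))) = -358*(35 + (-8 - 2*4)) = -358*(35 + (-8 - 8)) = -358*(35 - 16) = -358*19 = -6802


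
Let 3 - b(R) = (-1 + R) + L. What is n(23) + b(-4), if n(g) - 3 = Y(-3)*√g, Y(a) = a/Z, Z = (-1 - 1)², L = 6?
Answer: 5 - 3*√23/4 ≈ 1.4031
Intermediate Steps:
Z = 4 (Z = (-2)² = 4)
b(R) = -2 - R (b(R) = 3 - ((-1 + R) + 6) = 3 - (5 + R) = 3 + (-5 - R) = -2 - R)
Y(a) = a/4
n(g) = 3 - 3*√g/4 (n(g) = 3 + ((¼)*(-3))*√g = 3 - 3*√g/4)
n(23) + b(-4) = (3 - 3*√23/4) + (-2 - 1*(-4)) = (3 - 3*√23/4) + (-2 + 4) = (3 - 3*√23/4) + 2 = 5 - 3*√23/4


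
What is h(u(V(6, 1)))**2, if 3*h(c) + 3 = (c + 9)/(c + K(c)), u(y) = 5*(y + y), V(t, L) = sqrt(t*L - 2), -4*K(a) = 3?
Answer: 13225/53361 ≈ 0.24784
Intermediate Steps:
K(a) = -3/4 (K(a) = -1/4*3 = -3/4)
V(t, L) = sqrt(-2 + L*t) (V(t, L) = sqrt(L*t - 2) = sqrt(-2 + L*t))
u(y) = 10*y (u(y) = 5*(2*y) = 10*y)
h(c) = -1 + (9 + c)/(3*(-3/4 + c)) (h(c) = -1 + ((c + 9)/(c - 3/4))/3 = -1 + ((9 + c)/(-3/4 + c))/3 = -1 + (9 + c)/(3*(-3/4 + c)))
h(u(V(6, 1)))**2 = ((45 - 80*sqrt(-2 + 1*6))/(3*(-3 + 4*(10*sqrt(-2 + 1*6)))))**2 = ((45 - 80*sqrt(-2 + 6))/(3*(-3 + 4*(10*sqrt(-2 + 6)))))**2 = ((45 - 80*sqrt(4))/(3*(-3 + 4*(10*sqrt(4)))))**2 = ((45 - 80*2)/(3*(-3 + 4*(10*2))))**2 = ((45 - 8*20)/(3*(-3 + 4*20)))**2 = ((45 - 160)/(3*(-3 + 80)))**2 = ((1/3)*(-115)/77)**2 = ((1/3)*(1/77)*(-115))**2 = (-115/231)**2 = 13225/53361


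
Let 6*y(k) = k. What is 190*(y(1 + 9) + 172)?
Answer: 98990/3 ≈ 32997.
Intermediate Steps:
y(k) = k/6
190*(y(1 + 9) + 172) = 190*((1 + 9)/6 + 172) = 190*((⅙)*10 + 172) = 190*(5/3 + 172) = 190*(521/3) = 98990/3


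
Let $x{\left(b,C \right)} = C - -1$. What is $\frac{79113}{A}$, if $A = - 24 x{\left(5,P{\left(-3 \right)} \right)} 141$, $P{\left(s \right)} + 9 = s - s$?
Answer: $\frac{26371}{9024} \approx 2.9223$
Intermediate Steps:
$P{\left(s \right)} = -9$ ($P{\left(s \right)} = -9 + \left(s - s\right) = -9 + 0 = -9$)
$x{\left(b,C \right)} = 1 + C$ ($x{\left(b,C \right)} = C + 1 = 1 + C$)
$A = 27072$ ($A = - 24 \left(1 - 9\right) 141 = \left(-24\right) \left(-8\right) 141 = 192 \cdot 141 = 27072$)
$\frac{79113}{A} = \frac{79113}{27072} = 79113 \cdot \frac{1}{27072} = \frac{26371}{9024}$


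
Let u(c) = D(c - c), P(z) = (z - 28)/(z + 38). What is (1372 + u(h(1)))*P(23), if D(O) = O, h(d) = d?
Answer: -6860/61 ≈ -112.46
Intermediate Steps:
P(z) = (-28 + z)/(38 + z)
u(c) = 0 (u(c) = c - c = 0)
(1372 + u(h(1)))*P(23) = (1372 + 0)*((-28 + 23)/(38 + 23)) = 1372*(-5/61) = -6860/61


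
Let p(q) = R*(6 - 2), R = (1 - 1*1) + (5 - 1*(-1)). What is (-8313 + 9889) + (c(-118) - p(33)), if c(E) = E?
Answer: 1434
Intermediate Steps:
R = 6 (R = (1 - 1) + (5 + 1) = 0 + 6 = 6)
p(q) = 24 (p(q) = 6*(6 - 2) = 6*4 = 24)
(-8313 + 9889) + (c(-118) - p(33)) = (-8313 + 9889) + (-118 - 1*24) = 1576 + (-118 - 24) = 1576 - 142 = 1434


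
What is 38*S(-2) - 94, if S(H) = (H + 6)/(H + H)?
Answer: -132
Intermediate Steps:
S(H) = (6 + H)/(2*H) (S(H) = (6 + H)/((2*H)) = (6 + H)*(1/(2*H)) = (6 + H)/(2*H))
38*S(-2) - 94 = 38*((½)*(6 - 2)/(-2)) - 94 = 38*((½)*(-½)*4) - 94 = 38*(-1) - 94 = -38 - 94 = -132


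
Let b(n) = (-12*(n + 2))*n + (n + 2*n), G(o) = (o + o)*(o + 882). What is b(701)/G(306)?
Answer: -656837/80784 ≈ -8.1308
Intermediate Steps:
G(o) = 2*o*(882 + o) (G(o) = (2*o)*(882 + o) = 2*o*(882 + o))
b(n) = 3*n + n*(-24 - 12*n) (b(n) = (-12*(2 + n))*n + 3*n = (-24 - 12*n)*n + 3*n = n*(-24 - 12*n) + 3*n = 3*n + n*(-24 - 12*n))
b(701)/G(306) = (-3*701*(7 + 4*701))/((2*306*(882 + 306))) = (-3*701*(7 + 2804))/((2*306*1188)) = -3*701*2811/727056 = -5911533*1/727056 = -656837/80784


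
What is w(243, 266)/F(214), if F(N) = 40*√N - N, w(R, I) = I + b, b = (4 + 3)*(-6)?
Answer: 16/99 + 320*√214/10593 ≈ 0.60353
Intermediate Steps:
b = -42 (b = 7*(-6) = -42)
w(R, I) = -42 + I (w(R, I) = I - 42 = -42 + I)
F(N) = -N + 40*√N
w(243, 266)/F(214) = (-42 + 266)/(-1*214 + 40*√214) = 224/(-214 + 40*√214)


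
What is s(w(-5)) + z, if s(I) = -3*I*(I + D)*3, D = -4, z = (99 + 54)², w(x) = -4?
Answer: 23121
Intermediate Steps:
z = 23409 (z = 153² = 23409)
s(I) = -9*I*(-4 + I) (s(I) = -3*I*(I - 4)*3 = -3*I*(-4 + I)*3 = -9*I*(-4 + I))
s(w(-5)) + z = 9*(-4)*(4 - 1*(-4)) + 23409 = 9*(-4)*(4 + 4) + 23409 = 9*(-4)*8 + 23409 = -288 + 23409 = 23121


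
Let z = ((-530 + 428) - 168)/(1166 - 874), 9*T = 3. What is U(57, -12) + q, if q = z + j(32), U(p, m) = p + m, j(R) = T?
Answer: 19451/438 ≈ 44.409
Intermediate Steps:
T = ⅓ (T = (⅑)*3 = ⅓ ≈ 0.33333)
z = -135/146 (z = (-102 - 168)/292 = -270*1/292 = -135/146 ≈ -0.92466)
j(R) = ⅓
U(p, m) = m + p
q = -259/438 (q = -135/146 + ⅓ = -259/438 ≈ -0.59132)
U(57, -12) + q = (-12 + 57) - 259/438 = 45 - 259/438 = 19451/438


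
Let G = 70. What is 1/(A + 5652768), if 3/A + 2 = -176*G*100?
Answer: 1232002/6964221481533 ≈ 1.7690e-7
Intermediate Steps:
A = -3/1232002 (A = 3/(-2 - 176*70*100) = 3/(-2 - 12320*100) = 3/(-2 - 1232000) = 3/(-1232002) = 3*(-1/1232002) = -3/1232002 ≈ -2.4351e-6)
1/(A + 5652768) = 1/(-3/1232002 + 5652768) = 1/(6964221481533/1232002) = 1232002/6964221481533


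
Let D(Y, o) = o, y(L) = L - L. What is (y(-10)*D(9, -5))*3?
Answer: 0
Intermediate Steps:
y(L) = 0
(y(-10)*D(9, -5))*3 = (0*(-5))*3 = 0*3 = 0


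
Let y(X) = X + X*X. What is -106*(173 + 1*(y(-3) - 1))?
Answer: -18868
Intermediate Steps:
y(X) = X + X²
-106*(173 + 1*(y(-3) - 1)) = -106*(173 + 1*(-3*(1 - 3) - 1)) = -106*(173 + 1*(-3*(-2) - 1)) = -106*(173 + 1*(6 - 1)) = -106*(173 + 1*5) = -106*(173 + 5) = -106*178 = -18868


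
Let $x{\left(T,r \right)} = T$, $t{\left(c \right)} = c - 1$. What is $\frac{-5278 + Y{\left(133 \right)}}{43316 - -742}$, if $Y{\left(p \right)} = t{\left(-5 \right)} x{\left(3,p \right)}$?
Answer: $- \frac{2648}{22029} \approx -0.12021$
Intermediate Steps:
$t{\left(c \right)} = -1 + c$
$Y{\left(p \right)} = -18$ ($Y{\left(p \right)} = \left(-1 - 5\right) 3 = \left(-6\right) 3 = -18$)
$\frac{-5278 + Y{\left(133 \right)}}{43316 - -742} = \frac{-5278 - 18}{43316 - -742} = - \frac{5296}{43316 + 742} = - \frac{5296}{44058} = \left(-5296\right) \frac{1}{44058} = - \frac{2648}{22029}$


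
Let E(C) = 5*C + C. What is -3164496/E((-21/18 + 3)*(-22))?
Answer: 1582248/121 ≈ 13076.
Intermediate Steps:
E(C) = 6*C
-3164496/E((-21/18 + 3)*(-22)) = -3164496*(-1/(132*(-21/18 + 3))) = -3164496*(-1/(132*(-21*1/18 + 3))) = -3164496*(-1/(132*(-7/6 + 3))) = -3164496/(6*((11/6)*(-22))) = -3164496/(6*(-121/3)) = -3164496/(-242) = -3164496*(-1/242) = 1582248/121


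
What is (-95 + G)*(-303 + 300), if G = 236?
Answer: -423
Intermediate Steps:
(-95 + G)*(-303 + 300) = (-95 + 236)*(-303 + 300) = 141*(-3) = -423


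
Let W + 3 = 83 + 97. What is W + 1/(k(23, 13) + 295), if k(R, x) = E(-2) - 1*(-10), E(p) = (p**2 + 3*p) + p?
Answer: 53278/301 ≈ 177.00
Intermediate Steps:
E(p) = p**2 + 4*p
W = 177 (W = -3 + (83 + 97) = -3 + 180 = 177)
k(R, x) = 6 (k(R, x) = -2*(4 - 2) - 1*(-10) = -2*2 + 10 = -4 + 10 = 6)
W + 1/(k(23, 13) + 295) = 177 + 1/(6 + 295) = 177 + 1/301 = 53278/301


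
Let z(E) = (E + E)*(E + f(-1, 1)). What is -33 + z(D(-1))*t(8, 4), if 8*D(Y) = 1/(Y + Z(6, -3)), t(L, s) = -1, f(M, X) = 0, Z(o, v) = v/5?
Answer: -67609/2048 ≈ -33.012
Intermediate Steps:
Z(o, v) = v/5 (Z(o, v) = v*(1/5) = v/5)
D(Y) = 1/(8*(-3/5 + Y)) (D(Y) = 1/(8*(Y + (1/5)*(-3))) = 1/(8*(Y - 3/5)) = 1/(8*(-3/5 + Y)))
z(E) = 2*E**2 (z(E) = (E + E)*(E + 0) = (2*E)*E = 2*E**2)
-33 + z(D(-1))*t(8, 4) = -33 + (2*(5/(8*(-3 + 5*(-1))))**2)*(-1) = -33 + (2*(5/(8*(-3 - 5)))**2)*(-1) = -33 + (2*((5/8)/(-8))**2)*(-1) = -33 + (2*((5/8)*(-1/8))**2)*(-1) = -33 + (2*(-5/64)**2)*(-1) = -33 + (2*(25/4096))*(-1) = -33 + (25/2048)*(-1) = -33 - 25/2048 = -67609/2048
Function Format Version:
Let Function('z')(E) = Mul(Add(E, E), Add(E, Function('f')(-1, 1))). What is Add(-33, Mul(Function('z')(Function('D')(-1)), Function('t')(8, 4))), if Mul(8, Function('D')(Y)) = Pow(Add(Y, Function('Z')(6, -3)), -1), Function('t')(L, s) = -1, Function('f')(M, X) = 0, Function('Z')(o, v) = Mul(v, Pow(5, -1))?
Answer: Rational(-67609, 2048) ≈ -33.012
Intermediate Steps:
Function('Z')(o, v) = Mul(Rational(1, 5), v) (Function('Z')(o, v) = Mul(v, Rational(1, 5)) = Mul(Rational(1, 5), v))
Function('D')(Y) = Mul(Rational(1, 8), Pow(Add(Rational(-3, 5), Y), -1)) (Function('D')(Y) = Mul(Rational(1, 8), Pow(Add(Y, Mul(Rational(1, 5), -3)), -1)) = Mul(Rational(1, 8), Pow(Add(Y, Rational(-3, 5)), -1)) = Mul(Rational(1, 8), Pow(Add(Rational(-3, 5), Y), -1)))
Function('z')(E) = Mul(2, Pow(E, 2)) (Function('z')(E) = Mul(Add(E, E), Add(E, 0)) = Mul(Mul(2, E), E) = Mul(2, Pow(E, 2)))
Add(-33, Mul(Function('z')(Function('D')(-1)), Function('t')(8, 4))) = Add(-33, Mul(Mul(2, Pow(Mul(Rational(5, 8), Pow(Add(-3, Mul(5, -1)), -1)), 2)), -1)) = Add(-33, Mul(Mul(2, Pow(Mul(Rational(5, 8), Pow(Add(-3, -5), -1)), 2)), -1)) = Add(-33, Mul(Mul(2, Pow(Mul(Rational(5, 8), Pow(-8, -1)), 2)), -1)) = Add(-33, Mul(Mul(2, Pow(Mul(Rational(5, 8), Rational(-1, 8)), 2)), -1)) = Add(-33, Mul(Mul(2, Pow(Rational(-5, 64), 2)), -1)) = Add(-33, Mul(Mul(2, Rational(25, 4096)), -1)) = Add(-33, Mul(Rational(25, 2048), -1)) = Add(-33, Rational(-25, 2048)) = Rational(-67609, 2048)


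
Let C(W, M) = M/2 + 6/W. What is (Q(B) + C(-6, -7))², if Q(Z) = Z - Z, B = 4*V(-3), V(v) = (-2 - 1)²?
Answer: 81/4 ≈ 20.250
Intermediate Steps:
V(v) = 9 (V(v) = (-3)² = 9)
B = 36 (B = 4*9 = 36)
C(W, M) = M/2 + 6/W (C(W, M) = M*(½) + 6/W = M/2 + 6/W)
Q(Z) = 0
(Q(B) + C(-6, -7))² = (0 + ((½)*(-7) + 6/(-6)))² = (0 + (-7/2 + 6*(-⅙)))² = (0 + (-7/2 - 1))² = (0 - 9/2)² = (-9/2)² = 81/4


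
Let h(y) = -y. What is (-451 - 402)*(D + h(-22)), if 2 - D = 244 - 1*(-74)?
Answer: 250782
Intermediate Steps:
D = -316 (D = 2 - (244 - 1*(-74)) = 2 - (244 + 74) = 2 - 1*318 = 2 - 318 = -316)
(-451 - 402)*(D + h(-22)) = (-451 - 402)*(-316 - 1*(-22)) = -853*(-316 + 22) = -853*(-294) = 250782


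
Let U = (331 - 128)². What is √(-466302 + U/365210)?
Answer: I*√62194573560579310/365210 ≈ 682.86*I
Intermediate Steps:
U = 41209 (U = 203² = 41209)
√(-466302 + U/365210) = √(-466302 + 41209/365210) = √(-170298112211/365210) = I*√62194573560579310/365210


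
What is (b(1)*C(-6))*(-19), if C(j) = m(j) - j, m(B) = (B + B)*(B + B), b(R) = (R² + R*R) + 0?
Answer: -5700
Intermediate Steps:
b(R) = 2*R² (b(R) = (R² + R²) + 0 = 2*R² + 0 = 2*R²)
m(B) = 4*B² (m(B) = (2*B)*(2*B) = 4*B²)
C(j) = -j + 4*j² (C(j) = 4*j² - j = -j + 4*j²)
(b(1)*C(-6))*(-19) = ((2*1²)*(-6*(-1 + 4*(-6))))*(-19) = ((2*1)*(-6*(-1 - 24)))*(-19) = (2*(-6*(-25)))*(-19) = (2*150)*(-19) = 300*(-19) = -5700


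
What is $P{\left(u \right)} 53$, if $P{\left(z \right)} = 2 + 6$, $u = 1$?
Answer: $424$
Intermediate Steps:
$P{\left(z \right)} = 8$
$P{\left(u \right)} 53 = 8 \cdot 53 = 424$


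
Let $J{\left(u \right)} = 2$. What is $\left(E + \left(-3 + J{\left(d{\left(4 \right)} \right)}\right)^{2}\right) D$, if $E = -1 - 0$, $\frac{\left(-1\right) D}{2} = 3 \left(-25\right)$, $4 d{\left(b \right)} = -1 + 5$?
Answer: $0$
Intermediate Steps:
$d{\left(b \right)} = 1$ ($d{\left(b \right)} = \frac{-1 + 5}{4} = \frac{1}{4} \cdot 4 = 1$)
$D = 150$ ($D = - 2 \cdot 3 \left(-25\right) = \left(-2\right) \left(-75\right) = 150$)
$E = -1$ ($E = -1 + 0 = -1$)
$\left(E + \left(-3 + J{\left(d{\left(4 \right)} \right)}\right)^{2}\right) D = \left(-1 + \left(-3 + 2\right)^{2}\right) 150 = \left(-1 + \left(-1\right)^{2}\right) 150 = \left(-1 + 1\right) 150 = 0 \cdot 150 = 0$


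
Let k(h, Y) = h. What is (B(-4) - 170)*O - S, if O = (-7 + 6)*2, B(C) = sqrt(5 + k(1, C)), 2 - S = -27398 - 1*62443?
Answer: -89503 - 2*sqrt(6) ≈ -89508.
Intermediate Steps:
S = 89843 (S = 2 - (-27398 - 1*62443) = 2 - (-27398 - 62443) = 2 - 1*(-89841) = 2 + 89841 = 89843)
B(C) = sqrt(6) (B(C) = sqrt(5 + 1) = sqrt(6))
O = -2 (O = -1*2 = -2)
(B(-4) - 170)*O - S = (sqrt(6) - 170)*(-2) - 1*89843 = (-170 + sqrt(6))*(-2) - 89843 = (340 - 2*sqrt(6)) - 89843 = -89503 - 2*sqrt(6)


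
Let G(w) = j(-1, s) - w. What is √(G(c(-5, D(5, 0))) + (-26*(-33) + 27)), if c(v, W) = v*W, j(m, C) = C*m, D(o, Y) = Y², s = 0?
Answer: √885 ≈ 29.749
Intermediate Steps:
c(v, W) = W*v
G(w) = -w (G(w) = 0*(-1) - w = 0 - w = -w)
√(G(c(-5, D(5, 0))) + (-26*(-33) + 27)) = √(-0²*(-5) + (-26*(-33) + 27)) = √(-0*(-5) + (858 + 27)) = √(-1*0 + 885) = √(0 + 885) = √885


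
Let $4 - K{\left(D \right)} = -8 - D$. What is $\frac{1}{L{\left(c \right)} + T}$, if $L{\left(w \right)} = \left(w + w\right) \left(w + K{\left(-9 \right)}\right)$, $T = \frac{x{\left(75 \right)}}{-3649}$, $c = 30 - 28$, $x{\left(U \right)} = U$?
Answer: $\frac{3649}{72905} \approx 0.050051$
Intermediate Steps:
$K{\left(D \right)} = 12 + D$ ($K{\left(D \right)} = 4 - \left(-8 - D\right) = 4 + \left(8 + D\right) = 12 + D$)
$c = 2$ ($c = 30 - 28 = 2$)
$T = - \frac{75}{3649}$ ($T = \frac{75}{-3649} = 75 \left(- \frac{1}{3649}\right) = - \frac{75}{3649} \approx -0.020554$)
$L{\left(w \right)} = 2 w \left(3 + w\right)$ ($L{\left(w \right)} = \left(w + w\right) \left(w + \left(12 - 9\right)\right) = 2 w \left(w + 3\right) = 2 w \left(3 + w\right)$)
$\frac{1}{L{\left(c \right)} + T} = \frac{1}{2 \cdot 2 \left(3 + 2\right) - \frac{75}{3649}} = \frac{1}{2 \cdot 2 \cdot 5 - \frac{75}{3649}} = \frac{1}{20 - \frac{75}{3649}} = \frac{1}{\frac{72905}{3649}} = \frac{3649}{72905}$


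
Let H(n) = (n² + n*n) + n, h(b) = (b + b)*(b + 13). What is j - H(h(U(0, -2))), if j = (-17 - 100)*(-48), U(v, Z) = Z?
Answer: 1788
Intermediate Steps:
j = 5616 (j = -117*(-48) = 5616)
h(b) = 2*b*(13 + b) (h(b) = (2*b)*(13 + b) = 2*b*(13 + b))
H(n) = n + 2*n² (H(n) = (n² + n²) + n = 2*n² + n = n + 2*n²)
j - H(h(U(0, -2))) = 5616 - 2*(-2)*(13 - 2)*(1 + 2*(2*(-2)*(13 - 2))) = 5616 - 2*(-2)*11*(1 + 2*(2*(-2)*11)) = 5616 - (-44)*(1 + 2*(-44)) = 5616 - (-44)*(1 - 88) = 5616 - (-44)*(-87) = 5616 - 1*3828 = 5616 - 3828 = 1788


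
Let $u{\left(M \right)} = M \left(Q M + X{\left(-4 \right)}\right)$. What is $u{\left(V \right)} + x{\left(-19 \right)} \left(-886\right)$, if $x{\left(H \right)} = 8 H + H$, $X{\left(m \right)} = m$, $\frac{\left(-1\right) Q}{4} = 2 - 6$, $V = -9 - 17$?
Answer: $162426$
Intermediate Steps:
$V = -26$ ($V = -9 - 17 = -26$)
$Q = 16$ ($Q = - 4 \left(2 - 6\right) = \left(-4\right) \left(-4\right) = 16$)
$u{\left(M \right)} = M \left(-4 + 16 M\right)$ ($u{\left(M \right)} = M \left(16 M - 4\right) = M \left(-4 + 16 M\right)$)
$x{\left(H \right)} = 9 H$
$u{\left(V \right)} + x{\left(-19 \right)} \left(-886\right) = 4 \left(-26\right) \left(-1 + 4 \left(-26\right)\right) + 9 \left(-19\right) \left(-886\right) = 4 \left(-26\right) \left(-1 - 104\right) - -151506 = 4 \left(-26\right) \left(-105\right) + 151506 = 10920 + 151506 = 162426$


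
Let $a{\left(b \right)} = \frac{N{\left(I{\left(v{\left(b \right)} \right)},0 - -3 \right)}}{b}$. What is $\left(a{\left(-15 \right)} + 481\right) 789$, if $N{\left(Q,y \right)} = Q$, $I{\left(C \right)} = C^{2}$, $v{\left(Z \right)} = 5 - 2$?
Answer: $\frac{1895178}{5} \approx 3.7904 \cdot 10^{5}$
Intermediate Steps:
$v{\left(Z \right)} = 3$
$a{\left(b \right)} = \frac{9}{b}$ ($a{\left(b \right)} = \frac{3^{2}}{b} = \frac{9}{b}$)
$\left(a{\left(-15 \right)} + 481\right) 789 = \left(\frac{9}{-15} + 481\right) 789 = \left(9 \left(- \frac{1}{15}\right) + 481\right) 789 = \left(- \frac{3}{5} + 481\right) 789 = \frac{2402}{5} \cdot 789 = \frac{1895178}{5}$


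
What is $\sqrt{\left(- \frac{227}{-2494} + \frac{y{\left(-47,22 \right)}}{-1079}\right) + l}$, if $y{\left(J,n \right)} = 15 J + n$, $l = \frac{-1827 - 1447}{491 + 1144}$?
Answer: $\frac{i \sqrt{24748551918082586490}}{4399827510} \approx 1.1307 i$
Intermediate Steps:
$l = - \frac{3274}{1635} \approx -2.0024$
$y{\left(J,n \right)} = n + 15 J$
$\sqrt{\left(- \frac{227}{-2494} + \frac{y{\left(-47,22 \right)}}{-1079}\right) + l} = \sqrt{\left(- \frac{227}{-2494} + \frac{22 + 15 \left(-47\right)}{-1079}\right) - \frac{3274}{1635}} = \sqrt{\left(\left(-227\right) \left(- \frac{1}{2494}\right) + \left(22 - 705\right) \left(- \frac{1}{1079}\right)\right) - \frac{3274}{1635}} = \sqrt{\left(\frac{227}{2494} - - \frac{683}{1079}\right) - \frac{3274}{1635}} = \sqrt{\left(\frac{227}{2494} + \frac{683}{1079}\right) - \frac{3274}{1635}} = \sqrt{\frac{1948335}{2691026} - \frac{3274}{1635}} = \sqrt{- \frac{5624891399}{4399827510}} = \frac{i \sqrt{24748551918082586490}}{4399827510}$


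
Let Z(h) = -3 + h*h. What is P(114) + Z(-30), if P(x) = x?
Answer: 1011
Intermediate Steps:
Z(h) = -3 + h**2
P(114) + Z(-30) = 114 + (-3 + (-30)**2) = 114 + (-3 + 900) = 114 + 897 = 1011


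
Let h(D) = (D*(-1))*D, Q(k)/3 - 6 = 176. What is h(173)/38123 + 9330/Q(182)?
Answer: 56557726/3469193 ≈ 16.303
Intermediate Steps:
Q(k) = 546 (Q(k) = 18 + 3*176 = 18 + 528 = 546)
h(D) = -D² (h(D) = (-D)*D = -D²)
h(173)/38123 + 9330/Q(182) = -1*173²/38123 + 9330/546 = -1*29929*(1/38123) + 9330*(1/546) = -29929*1/38123 + 1555/91 = -29929/38123 + 1555/91 = 56557726/3469193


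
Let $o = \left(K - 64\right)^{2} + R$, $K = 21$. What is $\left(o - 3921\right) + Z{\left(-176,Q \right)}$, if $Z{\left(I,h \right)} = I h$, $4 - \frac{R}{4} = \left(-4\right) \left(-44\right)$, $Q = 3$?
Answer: $-3288$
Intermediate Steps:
$R = -688$ ($R = 16 - 4 \left(\left(-4\right) \left(-44\right)\right) = 16 - 704 = -688$)
$o = 1161$ ($o = \left(21 - 64\right)^{2} - 688 = \left(-43\right)^{2} - 688 = 1849 - 688 = 1161$)
$\left(o - 3921\right) + Z{\left(-176,Q \right)} = \left(1161 - 3921\right) - 528 = -2760 - 528 = -3288$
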